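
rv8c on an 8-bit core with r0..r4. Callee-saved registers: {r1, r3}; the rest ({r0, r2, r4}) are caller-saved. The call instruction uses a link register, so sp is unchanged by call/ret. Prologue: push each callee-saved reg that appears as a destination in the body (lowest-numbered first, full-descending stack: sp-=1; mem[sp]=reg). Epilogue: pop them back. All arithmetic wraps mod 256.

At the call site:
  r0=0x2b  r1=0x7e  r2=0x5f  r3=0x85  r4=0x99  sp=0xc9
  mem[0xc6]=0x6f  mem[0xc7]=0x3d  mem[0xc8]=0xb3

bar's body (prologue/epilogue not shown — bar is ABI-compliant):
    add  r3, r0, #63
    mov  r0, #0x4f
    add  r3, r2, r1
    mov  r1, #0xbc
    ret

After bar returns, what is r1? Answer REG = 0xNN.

prologue: push r1 → mem[0xc8]=0x7e, sp=0xc8
prologue: push r3 → mem[0xc7]=0x85, sp=0xc7
body[0] add  r3, r0, #63 → r3=0x6a
body[1] mov  r0, #0x4f → r0=0x4f
body[2] add  r3, r2, r1 → r3=0xdd
body[3] mov  r1, #0xbc → r1=0xbc
epilogue: pop r3=0x85, sp=0xc8
epilogue: pop r1=0x7e, sp=0xc9
r1 is callee-saved → restored

REG = 0x7e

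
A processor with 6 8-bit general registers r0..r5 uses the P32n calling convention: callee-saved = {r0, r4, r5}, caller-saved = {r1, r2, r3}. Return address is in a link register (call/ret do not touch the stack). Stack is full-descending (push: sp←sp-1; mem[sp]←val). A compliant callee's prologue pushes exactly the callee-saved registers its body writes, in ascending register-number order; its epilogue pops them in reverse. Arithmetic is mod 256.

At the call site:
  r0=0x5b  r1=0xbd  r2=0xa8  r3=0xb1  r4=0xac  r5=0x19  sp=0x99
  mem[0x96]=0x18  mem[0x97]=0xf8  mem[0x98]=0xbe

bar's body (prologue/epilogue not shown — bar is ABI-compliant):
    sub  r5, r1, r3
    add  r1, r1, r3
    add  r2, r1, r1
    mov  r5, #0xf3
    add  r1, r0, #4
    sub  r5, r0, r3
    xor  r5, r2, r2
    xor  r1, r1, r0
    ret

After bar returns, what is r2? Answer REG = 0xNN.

REG = 0xdc

prologue: push r5 → mem[0x98]=0x19, sp=0x98
body[0] sub  r5, r1, r3 → r5=0x0c
body[1] add  r1, r1, r3 → r1=0x6e
body[2] add  r2, r1, r1 → r2=0xdc
body[3] mov  r5, #0xf3 → r5=0xf3
body[4] add  r1, r0, #4 → r1=0x5f
body[5] sub  r5, r0, r3 → r5=0xaa
body[6] xor  r5, r2, r2 → r5=0x00
body[7] xor  r1, r1, r0 → r1=0x04
epilogue: pop r5=0x19, sp=0x99
r2 is caller-saved → body value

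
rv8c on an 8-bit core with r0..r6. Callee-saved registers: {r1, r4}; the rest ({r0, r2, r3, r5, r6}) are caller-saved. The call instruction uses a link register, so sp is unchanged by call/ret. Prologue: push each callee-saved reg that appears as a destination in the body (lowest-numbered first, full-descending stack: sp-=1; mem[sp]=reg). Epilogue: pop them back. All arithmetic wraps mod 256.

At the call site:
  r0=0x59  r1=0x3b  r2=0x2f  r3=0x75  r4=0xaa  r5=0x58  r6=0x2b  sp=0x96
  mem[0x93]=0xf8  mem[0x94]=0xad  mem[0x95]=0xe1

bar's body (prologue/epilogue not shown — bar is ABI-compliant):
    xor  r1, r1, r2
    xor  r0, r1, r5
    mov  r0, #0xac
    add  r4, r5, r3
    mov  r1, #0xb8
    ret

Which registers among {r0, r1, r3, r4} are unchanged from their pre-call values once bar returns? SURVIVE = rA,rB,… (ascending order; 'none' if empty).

SURVIVE = r1,r3,r4

prologue: push r1 -> mem[0x95]=0x3b, sp=0x95
prologue: push r4 -> mem[0x94]=0xaa, sp=0x94
body[0] xor  r1, r1, r2 -> r1=0x14
body[1] xor  r0, r1, r5 -> r0=0x4c
body[2] mov  r0, #0xac -> r0=0xac
body[3] add  r4, r5, r3 -> r4=0xcd
body[4] mov  r1, #0xb8 -> r1=0xb8
epilogue: pop r4=0xaa, sp=0x95
epilogue: pop r1=0x3b, sp=0x96
r0: caller-saved, written=True
r1: callee-saved, written=True
r3: caller-saved, written=False
r4: callee-saved, written=True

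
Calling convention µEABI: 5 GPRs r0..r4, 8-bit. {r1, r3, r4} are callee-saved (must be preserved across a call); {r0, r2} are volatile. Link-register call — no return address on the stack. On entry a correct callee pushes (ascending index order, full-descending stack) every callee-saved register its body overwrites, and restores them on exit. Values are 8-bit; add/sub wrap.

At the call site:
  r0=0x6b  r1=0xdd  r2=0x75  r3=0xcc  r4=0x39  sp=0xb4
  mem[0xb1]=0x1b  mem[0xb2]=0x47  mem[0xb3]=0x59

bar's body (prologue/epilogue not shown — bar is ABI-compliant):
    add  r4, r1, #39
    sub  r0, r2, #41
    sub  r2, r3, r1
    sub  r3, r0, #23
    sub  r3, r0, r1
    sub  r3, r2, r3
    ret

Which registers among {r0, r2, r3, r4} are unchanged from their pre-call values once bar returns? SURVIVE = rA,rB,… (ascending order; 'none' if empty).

prologue: push r3 -> mem[0xb3]=0xcc, sp=0xb3
prologue: push r4 -> mem[0xb2]=0x39, sp=0xb2
body[0] add  r4, r1, #39 -> r4=0x04
body[1] sub  r0, r2, #41 -> r0=0x4c
body[2] sub  r2, r3, r1 -> r2=0xef
body[3] sub  r3, r0, #23 -> r3=0x35
body[4] sub  r3, r0, r1 -> r3=0x6f
body[5] sub  r3, r2, r3 -> r3=0x80
epilogue: pop r4=0x39, sp=0xb3
epilogue: pop r3=0xcc, sp=0xb4
r0: caller-saved, written=True
r2: caller-saved, written=True
r3: callee-saved, written=True
r4: callee-saved, written=True

SURVIVE = r3,r4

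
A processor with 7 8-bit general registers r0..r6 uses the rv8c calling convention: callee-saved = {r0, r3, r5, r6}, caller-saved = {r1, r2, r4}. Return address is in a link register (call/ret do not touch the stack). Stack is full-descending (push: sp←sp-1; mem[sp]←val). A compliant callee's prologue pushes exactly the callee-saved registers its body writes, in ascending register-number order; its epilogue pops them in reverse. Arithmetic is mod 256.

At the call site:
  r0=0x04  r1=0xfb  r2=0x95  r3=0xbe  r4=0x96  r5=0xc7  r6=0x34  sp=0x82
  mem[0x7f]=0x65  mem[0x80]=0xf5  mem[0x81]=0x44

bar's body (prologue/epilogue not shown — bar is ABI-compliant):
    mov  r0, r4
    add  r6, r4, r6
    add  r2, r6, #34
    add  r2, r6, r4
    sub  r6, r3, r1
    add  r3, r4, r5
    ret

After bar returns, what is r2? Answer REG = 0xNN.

REG = 0x60

prologue: push r0 -> mem[0x81]=0x04, sp=0x81
prologue: push r3 -> mem[0x80]=0xbe, sp=0x80
prologue: push r6 -> mem[0x7f]=0x34, sp=0x7f
body[0] mov  r0, r4 -> r0=0x96
body[1] add  r6, r4, r6 -> r6=0xca
body[2] add  r2, r6, #34 -> r2=0xec
body[3] add  r2, r6, r4 -> r2=0x60
body[4] sub  r6, r3, r1 -> r6=0xc3
body[5] add  r3, r4, r5 -> r3=0x5d
epilogue: pop r6=0x34, sp=0x80
epilogue: pop r3=0xbe, sp=0x81
epilogue: pop r0=0x04, sp=0x82
r2 is caller-saved -> body value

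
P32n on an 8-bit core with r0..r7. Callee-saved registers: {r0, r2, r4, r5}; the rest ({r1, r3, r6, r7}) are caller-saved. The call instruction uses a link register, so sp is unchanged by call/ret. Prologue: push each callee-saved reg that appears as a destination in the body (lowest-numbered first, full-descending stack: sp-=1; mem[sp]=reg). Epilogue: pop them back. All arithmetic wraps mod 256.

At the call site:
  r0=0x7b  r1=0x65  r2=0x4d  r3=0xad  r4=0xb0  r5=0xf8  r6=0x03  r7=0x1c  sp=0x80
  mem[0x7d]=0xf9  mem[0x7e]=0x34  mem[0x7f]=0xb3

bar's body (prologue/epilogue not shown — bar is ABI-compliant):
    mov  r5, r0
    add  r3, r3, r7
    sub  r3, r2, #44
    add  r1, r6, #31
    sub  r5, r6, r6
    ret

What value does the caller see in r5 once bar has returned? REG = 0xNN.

REG = 0xf8

prologue: push r5 -> mem[0x7f]=0xf8, sp=0x7f
body[0] mov  r5, r0 -> r5=0x7b
body[1] add  r3, r3, r7 -> r3=0xc9
body[2] sub  r3, r2, #44 -> r3=0x21
body[3] add  r1, r6, #31 -> r1=0x22
body[4] sub  r5, r6, r6 -> r5=0x00
epilogue: pop r5=0xf8, sp=0x80
r5 is callee-saved -> restored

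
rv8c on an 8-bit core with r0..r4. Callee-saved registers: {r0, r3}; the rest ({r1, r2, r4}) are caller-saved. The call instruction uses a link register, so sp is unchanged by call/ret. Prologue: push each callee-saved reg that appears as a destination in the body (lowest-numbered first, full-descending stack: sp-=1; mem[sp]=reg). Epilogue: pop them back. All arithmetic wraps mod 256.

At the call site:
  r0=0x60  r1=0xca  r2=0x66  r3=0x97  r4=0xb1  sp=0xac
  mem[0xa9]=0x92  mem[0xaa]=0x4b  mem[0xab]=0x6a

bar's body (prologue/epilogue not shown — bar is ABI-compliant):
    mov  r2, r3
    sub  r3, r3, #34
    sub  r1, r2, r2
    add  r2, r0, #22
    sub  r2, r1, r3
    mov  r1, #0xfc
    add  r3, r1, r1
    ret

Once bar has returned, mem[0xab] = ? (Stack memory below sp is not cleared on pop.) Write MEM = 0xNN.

prologue: push r3 -> mem[0xab]=0x97, sp=0xab
body[0] mov  r2, r3 -> r2=0x97
body[1] sub  r3, r3, #34 -> r3=0x75
body[2] sub  r1, r2, r2 -> r1=0x00
body[3] add  r2, r0, #22 -> r2=0x76
body[4] sub  r2, r1, r3 -> r2=0x8b
body[5] mov  r1, #0xfc -> r1=0xfc
body[6] add  r3, r1, r1 -> r3=0xf8
epilogue: pop r3=0x97, sp=0xac
prologue pushed ['r3'] at ['0xab']

MEM = 0x97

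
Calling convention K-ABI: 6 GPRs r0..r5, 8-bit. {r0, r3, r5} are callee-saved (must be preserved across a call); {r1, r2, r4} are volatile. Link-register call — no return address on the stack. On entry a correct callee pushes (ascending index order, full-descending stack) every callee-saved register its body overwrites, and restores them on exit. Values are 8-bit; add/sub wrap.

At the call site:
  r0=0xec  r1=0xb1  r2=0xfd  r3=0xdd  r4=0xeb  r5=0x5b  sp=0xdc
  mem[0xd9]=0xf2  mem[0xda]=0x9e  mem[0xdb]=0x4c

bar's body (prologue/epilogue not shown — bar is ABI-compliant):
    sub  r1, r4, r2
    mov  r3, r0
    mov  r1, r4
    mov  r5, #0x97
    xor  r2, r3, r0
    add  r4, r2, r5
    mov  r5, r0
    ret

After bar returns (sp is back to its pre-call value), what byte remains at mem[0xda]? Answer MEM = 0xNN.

MEM = 0x5b

prologue: push r3 -> mem[0xdb]=0xdd, sp=0xdb
prologue: push r5 -> mem[0xda]=0x5b, sp=0xda
body[0] sub  r1, r4, r2 -> r1=0xee
body[1] mov  r3, r0 -> r3=0xec
body[2] mov  r1, r4 -> r1=0xeb
body[3] mov  r5, #0x97 -> r5=0x97
body[4] xor  r2, r3, r0 -> r2=0x00
body[5] add  r4, r2, r5 -> r4=0x97
body[6] mov  r5, r0 -> r5=0xec
epilogue: pop r5=0x5b, sp=0xdb
epilogue: pop r3=0xdd, sp=0xdc
prologue pushed ['r3', 'r5'] at ['0xdb', '0xda']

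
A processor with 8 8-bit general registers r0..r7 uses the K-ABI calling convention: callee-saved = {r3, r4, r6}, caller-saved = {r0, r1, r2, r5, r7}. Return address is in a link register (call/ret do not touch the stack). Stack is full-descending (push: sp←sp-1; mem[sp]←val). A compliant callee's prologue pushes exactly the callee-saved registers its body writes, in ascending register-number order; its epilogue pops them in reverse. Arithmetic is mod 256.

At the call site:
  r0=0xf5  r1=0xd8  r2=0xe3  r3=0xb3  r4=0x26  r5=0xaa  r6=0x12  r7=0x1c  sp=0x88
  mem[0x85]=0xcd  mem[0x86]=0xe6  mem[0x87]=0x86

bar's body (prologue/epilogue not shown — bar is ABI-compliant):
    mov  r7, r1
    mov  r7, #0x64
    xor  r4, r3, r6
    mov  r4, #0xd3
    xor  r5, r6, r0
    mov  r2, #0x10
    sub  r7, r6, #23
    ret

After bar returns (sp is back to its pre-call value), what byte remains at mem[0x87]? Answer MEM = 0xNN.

MEM = 0x26

prologue: push r4 → mem[0x87]=0x26, sp=0x87
body[0] mov  r7, r1 → r7=0xd8
body[1] mov  r7, #0x64 → r7=0x64
body[2] xor  r4, r3, r6 → r4=0xa1
body[3] mov  r4, #0xd3 → r4=0xd3
body[4] xor  r5, r6, r0 → r5=0xe7
body[5] mov  r2, #0x10 → r2=0x10
body[6] sub  r7, r6, #23 → r7=0xfb
epilogue: pop r4=0x26, sp=0x88
prologue pushed ['r4'] at ['0x87']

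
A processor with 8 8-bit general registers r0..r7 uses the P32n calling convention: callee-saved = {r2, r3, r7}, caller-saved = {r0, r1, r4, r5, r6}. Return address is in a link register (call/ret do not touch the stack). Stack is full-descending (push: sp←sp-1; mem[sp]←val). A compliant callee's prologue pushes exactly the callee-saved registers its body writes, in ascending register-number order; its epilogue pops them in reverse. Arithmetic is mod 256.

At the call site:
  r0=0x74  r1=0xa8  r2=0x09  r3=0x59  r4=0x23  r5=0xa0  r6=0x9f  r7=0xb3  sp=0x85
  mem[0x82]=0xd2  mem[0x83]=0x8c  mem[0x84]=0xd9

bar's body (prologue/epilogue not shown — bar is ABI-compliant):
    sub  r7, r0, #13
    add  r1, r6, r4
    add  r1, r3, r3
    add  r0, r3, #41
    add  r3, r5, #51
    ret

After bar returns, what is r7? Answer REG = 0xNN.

prologue: push r3 → mem[0x84]=0x59, sp=0x84
prologue: push r7 → mem[0x83]=0xb3, sp=0x83
body[0] sub  r7, r0, #13 → r7=0x67
body[1] add  r1, r6, r4 → r1=0xc2
body[2] add  r1, r3, r3 → r1=0xb2
body[3] add  r0, r3, #41 → r0=0x82
body[4] add  r3, r5, #51 → r3=0xd3
epilogue: pop r7=0xb3, sp=0x84
epilogue: pop r3=0x59, sp=0x85
r7 is callee-saved → restored

REG = 0xb3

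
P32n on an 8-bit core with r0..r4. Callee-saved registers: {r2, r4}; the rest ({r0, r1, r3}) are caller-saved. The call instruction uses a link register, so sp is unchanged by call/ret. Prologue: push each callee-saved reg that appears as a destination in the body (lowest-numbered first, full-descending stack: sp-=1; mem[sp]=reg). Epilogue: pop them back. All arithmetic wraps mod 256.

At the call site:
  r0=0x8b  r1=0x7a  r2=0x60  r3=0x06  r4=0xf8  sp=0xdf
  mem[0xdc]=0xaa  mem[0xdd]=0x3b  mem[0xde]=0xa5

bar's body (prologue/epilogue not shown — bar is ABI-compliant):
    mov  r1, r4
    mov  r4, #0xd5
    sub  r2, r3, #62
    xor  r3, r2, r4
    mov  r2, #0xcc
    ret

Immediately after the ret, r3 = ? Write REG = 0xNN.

REG = 0x1d

prologue: push r2 → mem[0xde]=0x60, sp=0xde
prologue: push r4 → mem[0xdd]=0xf8, sp=0xdd
body[0] mov  r1, r4 → r1=0xf8
body[1] mov  r4, #0xd5 → r4=0xd5
body[2] sub  r2, r3, #62 → r2=0xc8
body[3] xor  r3, r2, r4 → r3=0x1d
body[4] mov  r2, #0xcc → r2=0xcc
epilogue: pop r4=0xf8, sp=0xde
epilogue: pop r2=0x60, sp=0xdf
r3 is caller-saved → body value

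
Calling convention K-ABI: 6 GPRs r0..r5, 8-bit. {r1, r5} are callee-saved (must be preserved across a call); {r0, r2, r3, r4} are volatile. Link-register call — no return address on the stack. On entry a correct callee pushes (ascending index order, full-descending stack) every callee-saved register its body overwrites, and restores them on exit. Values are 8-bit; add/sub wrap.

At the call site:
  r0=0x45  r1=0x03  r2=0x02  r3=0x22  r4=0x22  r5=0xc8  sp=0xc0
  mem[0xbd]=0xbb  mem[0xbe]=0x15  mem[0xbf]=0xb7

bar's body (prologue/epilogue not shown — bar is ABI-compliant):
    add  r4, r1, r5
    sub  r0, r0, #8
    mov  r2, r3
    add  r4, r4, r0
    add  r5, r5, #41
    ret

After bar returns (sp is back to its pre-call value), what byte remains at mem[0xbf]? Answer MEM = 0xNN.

MEM = 0xc8

prologue: push r5 -> mem[0xbf]=0xc8, sp=0xbf
body[0] add  r4, r1, r5 -> r4=0xcb
body[1] sub  r0, r0, #8 -> r0=0x3d
body[2] mov  r2, r3 -> r2=0x22
body[3] add  r4, r4, r0 -> r4=0x08
body[4] add  r5, r5, #41 -> r5=0xf1
epilogue: pop r5=0xc8, sp=0xc0
prologue pushed ['r5'] at ['0xbf']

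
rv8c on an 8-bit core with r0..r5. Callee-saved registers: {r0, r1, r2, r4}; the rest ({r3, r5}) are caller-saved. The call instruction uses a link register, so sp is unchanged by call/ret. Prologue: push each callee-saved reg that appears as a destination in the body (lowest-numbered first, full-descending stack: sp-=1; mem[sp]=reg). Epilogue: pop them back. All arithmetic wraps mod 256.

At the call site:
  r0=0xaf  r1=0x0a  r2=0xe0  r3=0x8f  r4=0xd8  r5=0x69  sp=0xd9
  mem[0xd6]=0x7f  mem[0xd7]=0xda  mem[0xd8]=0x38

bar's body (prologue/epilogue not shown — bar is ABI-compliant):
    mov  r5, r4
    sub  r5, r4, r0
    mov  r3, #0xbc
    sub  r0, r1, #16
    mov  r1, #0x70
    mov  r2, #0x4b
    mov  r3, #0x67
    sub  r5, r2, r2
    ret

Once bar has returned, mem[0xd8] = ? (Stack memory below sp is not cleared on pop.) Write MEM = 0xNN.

prologue: push r0 → mem[0xd8]=0xaf, sp=0xd8
prologue: push r1 → mem[0xd7]=0x0a, sp=0xd7
prologue: push r2 → mem[0xd6]=0xe0, sp=0xd6
body[0] mov  r5, r4 → r5=0xd8
body[1] sub  r5, r4, r0 → r5=0x29
body[2] mov  r3, #0xbc → r3=0xbc
body[3] sub  r0, r1, #16 → r0=0xfa
body[4] mov  r1, #0x70 → r1=0x70
body[5] mov  r2, #0x4b → r2=0x4b
body[6] mov  r3, #0x67 → r3=0x67
body[7] sub  r5, r2, r2 → r5=0x00
epilogue: pop r2=0xe0, sp=0xd7
epilogue: pop r1=0x0a, sp=0xd8
epilogue: pop r0=0xaf, sp=0xd9
prologue pushed ['r0', 'r1', 'r2'] at ['0xd8', '0xd7', '0xd6']

MEM = 0xaf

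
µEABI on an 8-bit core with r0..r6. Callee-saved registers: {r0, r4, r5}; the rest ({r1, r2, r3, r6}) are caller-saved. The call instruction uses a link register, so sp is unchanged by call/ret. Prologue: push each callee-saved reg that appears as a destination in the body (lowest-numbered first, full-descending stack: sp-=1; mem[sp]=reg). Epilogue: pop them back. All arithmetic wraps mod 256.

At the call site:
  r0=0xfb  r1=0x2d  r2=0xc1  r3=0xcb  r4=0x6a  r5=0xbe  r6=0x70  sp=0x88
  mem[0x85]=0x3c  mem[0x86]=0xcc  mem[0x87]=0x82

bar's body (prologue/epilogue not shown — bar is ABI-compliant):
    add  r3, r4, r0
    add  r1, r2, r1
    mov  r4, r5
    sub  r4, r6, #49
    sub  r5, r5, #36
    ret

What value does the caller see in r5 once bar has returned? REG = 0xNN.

prologue: push r4 -> mem[0x87]=0x6a, sp=0x87
prologue: push r5 -> mem[0x86]=0xbe, sp=0x86
body[0] add  r3, r4, r0 -> r3=0x65
body[1] add  r1, r2, r1 -> r1=0xee
body[2] mov  r4, r5 -> r4=0xbe
body[3] sub  r4, r6, #49 -> r4=0x3f
body[4] sub  r5, r5, #36 -> r5=0x9a
epilogue: pop r5=0xbe, sp=0x87
epilogue: pop r4=0x6a, sp=0x88
r5 is callee-saved -> restored

REG = 0xbe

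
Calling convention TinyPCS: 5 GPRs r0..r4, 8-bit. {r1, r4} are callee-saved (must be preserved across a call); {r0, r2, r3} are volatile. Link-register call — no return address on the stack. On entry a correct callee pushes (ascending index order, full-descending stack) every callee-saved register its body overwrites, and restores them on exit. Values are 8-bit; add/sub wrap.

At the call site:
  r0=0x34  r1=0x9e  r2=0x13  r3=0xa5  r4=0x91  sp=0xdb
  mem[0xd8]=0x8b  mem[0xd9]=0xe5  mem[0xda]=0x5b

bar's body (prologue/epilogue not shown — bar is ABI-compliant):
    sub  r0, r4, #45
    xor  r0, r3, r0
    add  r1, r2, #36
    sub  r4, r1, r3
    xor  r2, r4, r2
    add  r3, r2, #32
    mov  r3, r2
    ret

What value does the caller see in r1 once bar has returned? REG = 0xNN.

REG = 0x9e

prologue: push r1 → mem[0xda]=0x9e, sp=0xda
prologue: push r4 → mem[0xd9]=0x91, sp=0xd9
body[0] sub  r0, r4, #45 → r0=0x64
body[1] xor  r0, r3, r0 → r0=0xc1
body[2] add  r1, r2, #36 → r1=0x37
body[3] sub  r4, r1, r3 → r4=0x92
body[4] xor  r2, r4, r2 → r2=0x81
body[5] add  r3, r2, #32 → r3=0xa1
body[6] mov  r3, r2 → r3=0x81
epilogue: pop r4=0x91, sp=0xda
epilogue: pop r1=0x9e, sp=0xdb
r1 is callee-saved → restored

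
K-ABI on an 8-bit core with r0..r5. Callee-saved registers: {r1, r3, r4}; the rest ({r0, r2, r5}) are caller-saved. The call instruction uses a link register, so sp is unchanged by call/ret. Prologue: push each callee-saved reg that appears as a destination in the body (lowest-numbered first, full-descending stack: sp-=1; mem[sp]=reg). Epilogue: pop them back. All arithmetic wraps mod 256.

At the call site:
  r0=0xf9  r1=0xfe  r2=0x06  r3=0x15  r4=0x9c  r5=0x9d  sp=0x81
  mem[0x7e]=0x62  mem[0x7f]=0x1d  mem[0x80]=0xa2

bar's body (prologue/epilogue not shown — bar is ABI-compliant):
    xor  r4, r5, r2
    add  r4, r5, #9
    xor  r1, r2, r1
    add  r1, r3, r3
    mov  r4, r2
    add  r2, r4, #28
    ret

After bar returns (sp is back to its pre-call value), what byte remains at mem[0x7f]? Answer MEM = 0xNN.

MEM = 0x9c

prologue: push r1 → mem[0x80]=0xfe, sp=0x80
prologue: push r4 → mem[0x7f]=0x9c, sp=0x7f
body[0] xor  r4, r5, r2 → r4=0x9b
body[1] add  r4, r5, #9 → r4=0xa6
body[2] xor  r1, r2, r1 → r1=0xf8
body[3] add  r1, r3, r3 → r1=0x2a
body[4] mov  r4, r2 → r4=0x06
body[5] add  r2, r4, #28 → r2=0x22
epilogue: pop r4=0x9c, sp=0x80
epilogue: pop r1=0xfe, sp=0x81
prologue pushed ['r1', 'r4'] at ['0x80', '0x7f']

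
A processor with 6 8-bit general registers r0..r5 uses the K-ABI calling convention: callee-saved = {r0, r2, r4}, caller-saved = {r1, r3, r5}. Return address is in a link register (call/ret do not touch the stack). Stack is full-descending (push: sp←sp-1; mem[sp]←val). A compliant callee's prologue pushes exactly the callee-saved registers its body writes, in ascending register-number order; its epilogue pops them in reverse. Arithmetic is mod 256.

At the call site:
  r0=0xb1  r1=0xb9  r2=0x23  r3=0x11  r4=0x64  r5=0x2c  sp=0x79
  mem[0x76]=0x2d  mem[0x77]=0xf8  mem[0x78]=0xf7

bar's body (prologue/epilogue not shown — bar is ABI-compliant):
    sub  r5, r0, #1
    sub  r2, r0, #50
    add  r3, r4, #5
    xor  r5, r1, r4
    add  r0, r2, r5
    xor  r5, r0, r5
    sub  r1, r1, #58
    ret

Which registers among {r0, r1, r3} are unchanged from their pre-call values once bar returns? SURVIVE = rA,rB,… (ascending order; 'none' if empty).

prologue: push r0 → mem[0x78]=0xb1, sp=0x78
prologue: push r2 → mem[0x77]=0x23, sp=0x77
body[0] sub  r5, r0, #1 → r5=0xb0
body[1] sub  r2, r0, #50 → r2=0x7f
body[2] add  r3, r4, #5 → r3=0x69
body[3] xor  r5, r1, r4 → r5=0xdd
body[4] add  r0, r2, r5 → r0=0x5c
body[5] xor  r5, r0, r5 → r5=0x81
body[6] sub  r1, r1, #58 → r1=0x7f
epilogue: pop r2=0x23, sp=0x78
epilogue: pop r0=0xb1, sp=0x79
r0: callee-saved, written=True
r1: caller-saved, written=True
r3: caller-saved, written=True

SURVIVE = r0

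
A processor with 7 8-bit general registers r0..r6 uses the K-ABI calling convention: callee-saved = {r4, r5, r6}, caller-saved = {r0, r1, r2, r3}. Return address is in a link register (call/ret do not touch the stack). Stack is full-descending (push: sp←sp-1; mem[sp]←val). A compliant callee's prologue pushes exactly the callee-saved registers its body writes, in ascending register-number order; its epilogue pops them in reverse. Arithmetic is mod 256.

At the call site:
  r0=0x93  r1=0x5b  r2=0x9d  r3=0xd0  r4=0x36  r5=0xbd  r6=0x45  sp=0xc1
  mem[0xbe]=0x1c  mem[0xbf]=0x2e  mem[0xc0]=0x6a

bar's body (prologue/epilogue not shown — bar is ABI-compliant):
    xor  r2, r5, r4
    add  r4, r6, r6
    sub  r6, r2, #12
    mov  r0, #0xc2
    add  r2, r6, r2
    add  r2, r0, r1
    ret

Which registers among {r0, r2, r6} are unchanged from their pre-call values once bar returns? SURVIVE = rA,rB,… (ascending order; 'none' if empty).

prologue: push r4 -> mem[0xc0]=0x36, sp=0xc0
prologue: push r6 -> mem[0xbf]=0x45, sp=0xbf
body[0] xor  r2, r5, r4 -> r2=0x8b
body[1] add  r4, r6, r6 -> r4=0x8a
body[2] sub  r6, r2, #12 -> r6=0x7f
body[3] mov  r0, #0xc2 -> r0=0xc2
body[4] add  r2, r6, r2 -> r2=0x0a
body[5] add  r2, r0, r1 -> r2=0x1d
epilogue: pop r6=0x45, sp=0xc0
epilogue: pop r4=0x36, sp=0xc1
r0: caller-saved, written=True
r2: caller-saved, written=True
r6: callee-saved, written=True

SURVIVE = r6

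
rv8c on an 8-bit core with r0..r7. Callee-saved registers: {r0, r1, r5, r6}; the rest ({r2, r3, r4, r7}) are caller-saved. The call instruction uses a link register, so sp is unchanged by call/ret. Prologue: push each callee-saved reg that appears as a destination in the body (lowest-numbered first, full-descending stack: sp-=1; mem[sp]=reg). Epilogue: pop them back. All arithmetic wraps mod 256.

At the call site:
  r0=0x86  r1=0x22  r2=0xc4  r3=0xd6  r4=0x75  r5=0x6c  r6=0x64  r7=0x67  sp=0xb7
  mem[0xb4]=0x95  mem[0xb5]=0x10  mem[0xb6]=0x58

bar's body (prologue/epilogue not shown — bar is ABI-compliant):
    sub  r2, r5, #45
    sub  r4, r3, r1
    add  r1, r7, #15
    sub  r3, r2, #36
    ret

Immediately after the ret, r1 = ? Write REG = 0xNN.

prologue: push r1 -> mem[0xb6]=0x22, sp=0xb6
body[0] sub  r2, r5, #45 -> r2=0x3f
body[1] sub  r4, r3, r1 -> r4=0xb4
body[2] add  r1, r7, #15 -> r1=0x76
body[3] sub  r3, r2, #36 -> r3=0x1b
epilogue: pop r1=0x22, sp=0xb7
r1 is callee-saved -> restored

REG = 0x22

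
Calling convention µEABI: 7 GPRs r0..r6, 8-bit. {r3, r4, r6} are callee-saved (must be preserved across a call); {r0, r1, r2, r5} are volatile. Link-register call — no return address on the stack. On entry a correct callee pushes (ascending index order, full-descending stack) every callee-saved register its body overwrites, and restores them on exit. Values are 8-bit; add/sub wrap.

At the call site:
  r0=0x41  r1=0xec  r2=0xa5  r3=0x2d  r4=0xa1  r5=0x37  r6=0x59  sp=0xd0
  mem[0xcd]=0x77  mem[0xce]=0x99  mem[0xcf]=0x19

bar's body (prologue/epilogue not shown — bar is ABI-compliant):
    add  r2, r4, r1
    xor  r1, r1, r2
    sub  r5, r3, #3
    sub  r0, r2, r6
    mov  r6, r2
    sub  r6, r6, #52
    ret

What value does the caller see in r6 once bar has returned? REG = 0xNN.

prologue: push r6 → mem[0xcf]=0x59, sp=0xcf
body[0] add  r2, r4, r1 → r2=0x8d
body[1] xor  r1, r1, r2 → r1=0x61
body[2] sub  r5, r3, #3 → r5=0x2a
body[3] sub  r0, r2, r6 → r0=0x34
body[4] mov  r6, r2 → r6=0x8d
body[5] sub  r6, r6, #52 → r6=0x59
epilogue: pop r6=0x59, sp=0xd0
r6 is callee-saved → restored

REG = 0x59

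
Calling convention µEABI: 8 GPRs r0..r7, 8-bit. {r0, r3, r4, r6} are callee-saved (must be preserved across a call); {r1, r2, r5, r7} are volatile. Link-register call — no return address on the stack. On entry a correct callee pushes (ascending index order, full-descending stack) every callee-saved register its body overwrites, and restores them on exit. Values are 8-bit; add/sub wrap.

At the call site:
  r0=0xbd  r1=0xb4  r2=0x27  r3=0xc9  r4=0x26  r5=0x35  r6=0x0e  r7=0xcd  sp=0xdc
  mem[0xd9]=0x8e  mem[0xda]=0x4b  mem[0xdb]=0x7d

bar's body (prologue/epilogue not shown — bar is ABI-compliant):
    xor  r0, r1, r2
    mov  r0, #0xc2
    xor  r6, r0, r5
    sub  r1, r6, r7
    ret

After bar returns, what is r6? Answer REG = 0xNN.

prologue: push r0 -> mem[0xdb]=0xbd, sp=0xdb
prologue: push r6 -> mem[0xda]=0x0e, sp=0xda
body[0] xor  r0, r1, r2 -> r0=0x93
body[1] mov  r0, #0xc2 -> r0=0xc2
body[2] xor  r6, r0, r5 -> r6=0xf7
body[3] sub  r1, r6, r7 -> r1=0x2a
epilogue: pop r6=0x0e, sp=0xdb
epilogue: pop r0=0xbd, sp=0xdc
r6 is callee-saved -> restored

REG = 0x0e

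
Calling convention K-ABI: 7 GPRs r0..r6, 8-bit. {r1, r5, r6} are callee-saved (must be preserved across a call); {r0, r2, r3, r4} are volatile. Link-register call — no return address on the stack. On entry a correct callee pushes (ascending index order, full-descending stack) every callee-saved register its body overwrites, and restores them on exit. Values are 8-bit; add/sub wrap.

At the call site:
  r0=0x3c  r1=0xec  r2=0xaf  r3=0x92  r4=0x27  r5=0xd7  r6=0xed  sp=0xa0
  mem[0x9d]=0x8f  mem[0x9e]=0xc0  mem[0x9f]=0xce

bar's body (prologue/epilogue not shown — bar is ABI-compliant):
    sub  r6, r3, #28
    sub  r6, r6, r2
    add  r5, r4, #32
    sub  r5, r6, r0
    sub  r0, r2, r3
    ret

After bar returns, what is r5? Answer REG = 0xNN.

REG = 0xd7

prologue: push r5 -> mem[0x9f]=0xd7, sp=0x9f
prologue: push r6 -> mem[0x9e]=0xed, sp=0x9e
body[0] sub  r6, r3, #28 -> r6=0x76
body[1] sub  r6, r6, r2 -> r6=0xc7
body[2] add  r5, r4, #32 -> r5=0x47
body[3] sub  r5, r6, r0 -> r5=0x8b
body[4] sub  r0, r2, r3 -> r0=0x1d
epilogue: pop r6=0xed, sp=0x9f
epilogue: pop r5=0xd7, sp=0xa0
r5 is callee-saved -> restored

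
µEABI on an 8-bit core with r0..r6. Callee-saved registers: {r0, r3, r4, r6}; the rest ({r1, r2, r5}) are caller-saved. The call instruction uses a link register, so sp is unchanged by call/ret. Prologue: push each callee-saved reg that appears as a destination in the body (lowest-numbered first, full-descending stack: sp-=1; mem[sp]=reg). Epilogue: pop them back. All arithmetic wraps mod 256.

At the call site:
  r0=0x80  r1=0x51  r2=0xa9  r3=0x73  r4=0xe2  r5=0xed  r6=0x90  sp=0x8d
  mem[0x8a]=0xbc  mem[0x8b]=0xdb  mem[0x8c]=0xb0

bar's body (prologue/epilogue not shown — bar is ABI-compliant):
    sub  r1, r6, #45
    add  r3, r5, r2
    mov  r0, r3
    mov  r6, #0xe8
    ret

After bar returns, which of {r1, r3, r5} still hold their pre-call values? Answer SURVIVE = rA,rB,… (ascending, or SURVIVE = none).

SURVIVE = r3,r5

prologue: push r0 → mem[0x8c]=0x80, sp=0x8c
prologue: push r3 → mem[0x8b]=0x73, sp=0x8b
prologue: push r6 → mem[0x8a]=0x90, sp=0x8a
body[0] sub  r1, r6, #45 → r1=0x63
body[1] add  r3, r5, r2 → r3=0x96
body[2] mov  r0, r3 → r0=0x96
body[3] mov  r6, #0xe8 → r6=0xe8
epilogue: pop r6=0x90, sp=0x8b
epilogue: pop r3=0x73, sp=0x8c
epilogue: pop r0=0x80, sp=0x8d
r1: caller-saved, written=True
r3: callee-saved, written=True
r5: caller-saved, written=False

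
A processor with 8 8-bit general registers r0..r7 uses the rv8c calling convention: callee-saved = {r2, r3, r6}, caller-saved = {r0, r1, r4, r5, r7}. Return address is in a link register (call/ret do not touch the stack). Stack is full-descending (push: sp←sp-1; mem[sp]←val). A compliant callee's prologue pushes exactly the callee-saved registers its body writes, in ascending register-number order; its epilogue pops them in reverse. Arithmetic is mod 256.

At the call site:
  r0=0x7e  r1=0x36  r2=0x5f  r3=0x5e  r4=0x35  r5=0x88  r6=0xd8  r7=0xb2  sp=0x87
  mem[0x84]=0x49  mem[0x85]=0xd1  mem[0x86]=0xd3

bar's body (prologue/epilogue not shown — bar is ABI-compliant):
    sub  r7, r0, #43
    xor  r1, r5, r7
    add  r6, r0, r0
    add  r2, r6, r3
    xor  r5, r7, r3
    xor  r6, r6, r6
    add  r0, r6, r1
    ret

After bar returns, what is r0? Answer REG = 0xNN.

REG = 0xdb

prologue: push r2 -> mem[0x86]=0x5f, sp=0x86
prologue: push r6 -> mem[0x85]=0xd8, sp=0x85
body[0] sub  r7, r0, #43 -> r7=0x53
body[1] xor  r1, r5, r7 -> r1=0xdb
body[2] add  r6, r0, r0 -> r6=0xfc
body[3] add  r2, r6, r3 -> r2=0x5a
body[4] xor  r5, r7, r3 -> r5=0x0d
body[5] xor  r6, r6, r6 -> r6=0x00
body[6] add  r0, r6, r1 -> r0=0xdb
epilogue: pop r6=0xd8, sp=0x86
epilogue: pop r2=0x5f, sp=0x87
r0 is caller-saved -> body value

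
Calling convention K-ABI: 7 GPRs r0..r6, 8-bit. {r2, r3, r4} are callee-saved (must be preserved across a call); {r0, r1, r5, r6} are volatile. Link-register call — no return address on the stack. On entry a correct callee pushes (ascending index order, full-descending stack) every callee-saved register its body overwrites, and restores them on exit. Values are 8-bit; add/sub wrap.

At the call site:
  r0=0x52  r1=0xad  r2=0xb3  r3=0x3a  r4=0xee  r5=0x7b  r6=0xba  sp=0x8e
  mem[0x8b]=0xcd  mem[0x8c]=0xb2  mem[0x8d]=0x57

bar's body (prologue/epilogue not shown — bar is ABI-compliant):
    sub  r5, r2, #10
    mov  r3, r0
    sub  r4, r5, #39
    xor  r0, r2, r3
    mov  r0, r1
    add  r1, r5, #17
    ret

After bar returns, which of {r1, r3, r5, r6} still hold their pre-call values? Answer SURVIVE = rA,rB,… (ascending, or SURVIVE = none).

prologue: push r3 → mem[0x8d]=0x3a, sp=0x8d
prologue: push r4 → mem[0x8c]=0xee, sp=0x8c
body[0] sub  r5, r2, #10 → r5=0xa9
body[1] mov  r3, r0 → r3=0x52
body[2] sub  r4, r5, #39 → r4=0x82
body[3] xor  r0, r2, r3 → r0=0xe1
body[4] mov  r0, r1 → r0=0xad
body[5] add  r1, r5, #17 → r1=0xba
epilogue: pop r4=0xee, sp=0x8d
epilogue: pop r3=0x3a, sp=0x8e
r1: caller-saved, written=True
r3: callee-saved, written=True
r5: caller-saved, written=True
r6: caller-saved, written=False

SURVIVE = r3,r6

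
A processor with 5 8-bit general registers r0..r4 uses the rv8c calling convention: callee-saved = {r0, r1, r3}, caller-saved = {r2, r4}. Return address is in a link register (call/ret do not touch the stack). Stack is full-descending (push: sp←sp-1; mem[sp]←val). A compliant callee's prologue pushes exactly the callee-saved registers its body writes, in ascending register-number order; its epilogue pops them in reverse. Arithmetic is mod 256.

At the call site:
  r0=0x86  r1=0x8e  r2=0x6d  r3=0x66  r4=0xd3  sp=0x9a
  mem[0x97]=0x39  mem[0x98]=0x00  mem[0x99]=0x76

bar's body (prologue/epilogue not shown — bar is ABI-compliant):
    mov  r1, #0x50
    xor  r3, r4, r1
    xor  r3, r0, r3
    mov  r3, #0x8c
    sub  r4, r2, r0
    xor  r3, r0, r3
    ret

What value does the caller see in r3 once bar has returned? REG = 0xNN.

prologue: push r1 -> mem[0x99]=0x8e, sp=0x99
prologue: push r3 -> mem[0x98]=0x66, sp=0x98
body[0] mov  r1, #0x50 -> r1=0x50
body[1] xor  r3, r4, r1 -> r3=0x83
body[2] xor  r3, r0, r3 -> r3=0x05
body[3] mov  r3, #0x8c -> r3=0x8c
body[4] sub  r4, r2, r0 -> r4=0xe7
body[5] xor  r3, r0, r3 -> r3=0x0a
epilogue: pop r3=0x66, sp=0x99
epilogue: pop r1=0x8e, sp=0x9a
r3 is callee-saved -> restored

REG = 0x66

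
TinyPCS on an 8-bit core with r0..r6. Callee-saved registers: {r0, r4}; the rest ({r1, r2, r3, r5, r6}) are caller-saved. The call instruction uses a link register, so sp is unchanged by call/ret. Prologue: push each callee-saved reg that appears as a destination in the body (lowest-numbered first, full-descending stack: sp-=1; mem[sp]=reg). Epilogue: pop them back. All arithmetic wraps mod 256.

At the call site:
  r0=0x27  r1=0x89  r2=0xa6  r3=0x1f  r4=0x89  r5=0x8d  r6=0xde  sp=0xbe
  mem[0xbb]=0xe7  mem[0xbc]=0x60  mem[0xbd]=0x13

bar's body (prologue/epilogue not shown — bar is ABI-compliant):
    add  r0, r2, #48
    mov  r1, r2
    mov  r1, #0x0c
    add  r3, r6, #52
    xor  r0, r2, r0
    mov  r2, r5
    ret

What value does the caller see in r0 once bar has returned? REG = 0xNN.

prologue: push r0 → mem[0xbd]=0x27, sp=0xbd
body[0] add  r0, r2, #48 → r0=0xd6
body[1] mov  r1, r2 → r1=0xa6
body[2] mov  r1, #0x0c → r1=0x0c
body[3] add  r3, r6, #52 → r3=0x12
body[4] xor  r0, r2, r0 → r0=0x70
body[5] mov  r2, r5 → r2=0x8d
epilogue: pop r0=0x27, sp=0xbe
r0 is callee-saved → restored

REG = 0x27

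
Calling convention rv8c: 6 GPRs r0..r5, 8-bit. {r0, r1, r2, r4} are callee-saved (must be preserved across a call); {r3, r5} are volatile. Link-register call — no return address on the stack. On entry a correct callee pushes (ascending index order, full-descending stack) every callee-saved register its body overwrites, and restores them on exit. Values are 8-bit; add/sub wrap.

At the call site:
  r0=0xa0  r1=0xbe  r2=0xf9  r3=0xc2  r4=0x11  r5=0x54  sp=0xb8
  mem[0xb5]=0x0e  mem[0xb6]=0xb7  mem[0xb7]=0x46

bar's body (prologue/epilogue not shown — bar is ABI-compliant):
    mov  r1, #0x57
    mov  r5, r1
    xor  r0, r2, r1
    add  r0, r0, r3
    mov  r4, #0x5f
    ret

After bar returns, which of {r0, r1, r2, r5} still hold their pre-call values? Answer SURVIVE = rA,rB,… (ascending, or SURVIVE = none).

prologue: push r0 -> mem[0xb7]=0xa0, sp=0xb7
prologue: push r1 -> mem[0xb6]=0xbe, sp=0xb6
prologue: push r4 -> mem[0xb5]=0x11, sp=0xb5
body[0] mov  r1, #0x57 -> r1=0x57
body[1] mov  r5, r1 -> r5=0x57
body[2] xor  r0, r2, r1 -> r0=0xae
body[3] add  r0, r0, r3 -> r0=0x70
body[4] mov  r4, #0x5f -> r4=0x5f
epilogue: pop r4=0x11, sp=0xb6
epilogue: pop r1=0xbe, sp=0xb7
epilogue: pop r0=0xa0, sp=0xb8
r0: callee-saved, written=True
r1: callee-saved, written=True
r2: callee-saved, written=False
r5: caller-saved, written=True

SURVIVE = r0,r1,r2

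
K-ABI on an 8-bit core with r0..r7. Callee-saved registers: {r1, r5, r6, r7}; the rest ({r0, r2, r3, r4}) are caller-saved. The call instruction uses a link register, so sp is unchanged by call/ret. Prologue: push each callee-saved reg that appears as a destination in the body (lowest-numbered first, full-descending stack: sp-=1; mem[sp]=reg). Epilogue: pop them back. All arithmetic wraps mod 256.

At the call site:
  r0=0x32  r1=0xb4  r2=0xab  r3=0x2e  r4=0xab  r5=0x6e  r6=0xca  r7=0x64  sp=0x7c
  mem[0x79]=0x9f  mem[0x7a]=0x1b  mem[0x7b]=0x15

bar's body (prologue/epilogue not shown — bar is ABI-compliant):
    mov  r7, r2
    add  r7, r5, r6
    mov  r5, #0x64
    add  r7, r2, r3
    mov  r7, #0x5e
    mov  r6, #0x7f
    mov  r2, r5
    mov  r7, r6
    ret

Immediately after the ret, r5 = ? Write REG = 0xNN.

REG = 0x6e

prologue: push r5 -> mem[0x7b]=0x6e, sp=0x7b
prologue: push r6 -> mem[0x7a]=0xca, sp=0x7a
prologue: push r7 -> mem[0x79]=0x64, sp=0x79
body[0] mov  r7, r2 -> r7=0xab
body[1] add  r7, r5, r6 -> r7=0x38
body[2] mov  r5, #0x64 -> r5=0x64
body[3] add  r7, r2, r3 -> r7=0xd9
body[4] mov  r7, #0x5e -> r7=0x5e
body[5] mov  r6, #0x7f -> r6=0x7f
body[6] mov  r2, r5 -> r2=0x64
body[7] mov  r7, r6 -> r7=0x7f
epilogue: pop r7=0x64, sp=0x7a
epilogue: pop r6=0xca, sp=0x7b
epilogue: pop r5=0x6e, sp=0x7c
r5 is callee-saved -> restored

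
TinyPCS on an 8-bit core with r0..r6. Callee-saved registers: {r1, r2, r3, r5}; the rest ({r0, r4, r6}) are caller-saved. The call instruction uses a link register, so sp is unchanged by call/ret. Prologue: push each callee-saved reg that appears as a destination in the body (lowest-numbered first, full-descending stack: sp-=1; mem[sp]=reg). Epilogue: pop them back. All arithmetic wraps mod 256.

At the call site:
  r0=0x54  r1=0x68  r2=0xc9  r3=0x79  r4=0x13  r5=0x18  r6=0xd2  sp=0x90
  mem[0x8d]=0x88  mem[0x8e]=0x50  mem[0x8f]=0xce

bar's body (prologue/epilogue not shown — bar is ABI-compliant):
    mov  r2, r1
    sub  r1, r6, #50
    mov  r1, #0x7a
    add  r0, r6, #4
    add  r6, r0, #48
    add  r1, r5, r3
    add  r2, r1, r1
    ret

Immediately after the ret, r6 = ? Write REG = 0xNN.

REG = 0x06

prologue: push r1 -> mem[0x8f]=0x68, sp=0x8f
prologue: push r2 -> mem[0x8e]=0xc9, sp=0x8e
body[0] mov  r2, r1 -> r2=0x68
body[1] sub  r1, r6, #50 -> r1=0xa0
body[2] mov  r1, #0x7a -> r1=0x7a
body[3] add  r0, r6, #4 -> r0=0xd6
body[4] add  r6, r0, #48 -> r6=0x06
body[5] add  r1, r5, r3 -> r1=0x91
body[6] add  r2, r1, r1 -> r2=0x22
epilogue: pop r2=0xc9, sp=0x8f
epilogue: pop r1=0x68, sp=0x90
r6 is caller-saved -> body value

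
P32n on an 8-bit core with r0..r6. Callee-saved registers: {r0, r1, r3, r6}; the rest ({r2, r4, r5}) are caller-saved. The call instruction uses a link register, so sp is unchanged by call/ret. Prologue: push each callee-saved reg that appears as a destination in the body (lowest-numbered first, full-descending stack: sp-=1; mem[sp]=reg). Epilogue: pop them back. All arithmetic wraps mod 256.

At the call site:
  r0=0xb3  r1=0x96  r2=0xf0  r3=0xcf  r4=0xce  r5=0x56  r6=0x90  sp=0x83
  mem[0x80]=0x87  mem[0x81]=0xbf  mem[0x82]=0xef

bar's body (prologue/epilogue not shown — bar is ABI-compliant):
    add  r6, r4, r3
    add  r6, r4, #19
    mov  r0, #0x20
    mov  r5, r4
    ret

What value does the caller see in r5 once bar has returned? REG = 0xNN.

prologue: push r0 -> mem[0x82]=0xb3, sp=0x82
prologue: push r6 -> mem[0x81]=0x90, sp=0x81
body[0] add  r6, r4, r3 -> r6=0x9d
body[1] add  r6, r4, #19 -> r6=0xe1
body[2] mov  r0, #0x20 -> r0=0x20
body[3] mov  r5, r4 -> r5=0xce
epilogue: pop r6=0x90, sp=0x82
epilogue: pop r0=0xb3, sp=0x83
r5 is caller-saved -> body value

REG = 0xce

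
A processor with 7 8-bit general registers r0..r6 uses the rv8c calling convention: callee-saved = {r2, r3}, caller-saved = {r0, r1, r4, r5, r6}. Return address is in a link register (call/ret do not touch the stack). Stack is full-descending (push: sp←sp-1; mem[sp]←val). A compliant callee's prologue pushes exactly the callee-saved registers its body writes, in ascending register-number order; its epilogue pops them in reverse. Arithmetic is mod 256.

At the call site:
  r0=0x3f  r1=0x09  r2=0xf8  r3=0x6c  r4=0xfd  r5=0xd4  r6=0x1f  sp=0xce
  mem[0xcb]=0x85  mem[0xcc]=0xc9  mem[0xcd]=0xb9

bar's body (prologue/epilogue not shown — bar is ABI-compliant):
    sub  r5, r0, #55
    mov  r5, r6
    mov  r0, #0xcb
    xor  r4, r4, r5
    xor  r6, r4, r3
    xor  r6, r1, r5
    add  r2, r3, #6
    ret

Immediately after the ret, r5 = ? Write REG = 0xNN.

prologue: push r2 -> mem[0xcd]=0xf8, sp=0xcd
body[0] sub  r5, r0, #55 -> r5=0x08
body[1] mov  r5, r6 -> r5=0x1f
body[2] mov  r0, #0xcb -> r0=0xcb
body[3] xor  r4, r4, r5 -> r4=0xe2
body[4] xor  r6, r4, r3 -> r6=0x8e
body[5] xor  r6, r1, r5 -> r6=0x16
body[6] add  r2, r3, #6 -> r2=0x72
epilogue: pop r2=0xf8, sp=0xce
r5 is caller-saved -> body value

REG = 0x1f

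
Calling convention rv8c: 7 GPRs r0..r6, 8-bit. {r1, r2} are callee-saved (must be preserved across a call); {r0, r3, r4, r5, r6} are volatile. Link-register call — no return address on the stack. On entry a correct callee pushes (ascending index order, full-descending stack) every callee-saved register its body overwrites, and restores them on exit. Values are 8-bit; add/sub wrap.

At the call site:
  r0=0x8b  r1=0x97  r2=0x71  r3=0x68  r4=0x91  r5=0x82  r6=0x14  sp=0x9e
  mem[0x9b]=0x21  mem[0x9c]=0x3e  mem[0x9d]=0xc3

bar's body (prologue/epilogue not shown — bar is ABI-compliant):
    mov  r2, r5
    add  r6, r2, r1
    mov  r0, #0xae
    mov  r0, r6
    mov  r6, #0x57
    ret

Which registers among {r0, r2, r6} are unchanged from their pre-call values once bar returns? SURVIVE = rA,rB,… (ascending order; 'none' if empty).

prologue: push r2 → mem[0x9d]=0x71, sp=0x9d
body[0] mov  r2, r5 → r2=0x82
body[1] add  r6, r2, r1 → r6=0x19
body[2] mov  r0, #0xae → r0=0xae
body[3] mov  r0, r6 → r0=0x19
body[4] mov  r6, #0x57 → r6=0x57
epilogue: pop r2=0x71, sp=0x9e
r0: caller-saved, written=True
r2: callee-saved, written=True
r6: caller-saved, written=True

SURVIVE = r2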